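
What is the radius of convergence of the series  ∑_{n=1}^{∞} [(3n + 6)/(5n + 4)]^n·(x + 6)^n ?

R = 5/3

Root test: |a_n|^(1/n) = (3n + 6)/(5n + 4) → 3/5.
Hence the series converges for |x + 6| < 1/(3/5) = 5/3, so the radius of convergence is 5/3.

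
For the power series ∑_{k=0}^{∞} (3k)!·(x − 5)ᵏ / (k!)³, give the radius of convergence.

Ratio test: |a_{k+1}/a_k| = (3k+1)·(3k+2)·(3k+3)/(k+1)³ → 27 as k → ∞.
Convergence for |x − 5| · 27 < 1, i.e. |x − 5| < 1/27. So R = 1/27.

R = 1/27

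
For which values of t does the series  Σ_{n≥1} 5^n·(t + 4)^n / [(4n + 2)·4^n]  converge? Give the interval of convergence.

Ratio test: |a_{n+1}/a_n| = [(4n + 2)/(4(n+1) + 2)] · 5/4 → 5/4 as n → ∞.
The series converges when 5/4 · |t + 4| < 1, giving R = 4/5.
Check t = -16/5: comparison with the harmonic series Σ 1/n shows the series diverges.
Endpoint t = -24/5: an alternating series whose terms decrease to 0 in absolute value, so it converges by the Leibniz criterion.

[-24/5, -16/5)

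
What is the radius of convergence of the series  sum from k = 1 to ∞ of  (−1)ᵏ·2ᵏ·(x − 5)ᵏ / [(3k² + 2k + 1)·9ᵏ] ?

R = 9/2

Ratio test: |a_{k+1}/a_k| = [(3k² + 2k + 1)/(3(k+1)² + 2(k+1) + 1)] · 2/9 → 2/9 as k → ∞.
The series converges when 2/9 · |x − 5| < 1, giving R = 9/2.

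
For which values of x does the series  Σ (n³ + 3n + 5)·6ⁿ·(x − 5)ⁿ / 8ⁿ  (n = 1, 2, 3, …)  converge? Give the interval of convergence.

(11/3, 19/3)

Apply the ratio test: |a_{n+1}| / |a_n| = [((n+1)³ + 3(n+1) + 5)/(n³ + 3n + 5)] · 6/8, which tends to 3/4 as n → ∞.
Convergence for |x − 5| · 3/4 < 1, i.e. |x − 5| < 4/3. So R = 4/3.
At x = 19/3: the terms do not tend to 0, so the series diverges.
At x = 11/3: the terms have absolute value of order n³, which does not tend to 0, so the series diverges by the divergence test.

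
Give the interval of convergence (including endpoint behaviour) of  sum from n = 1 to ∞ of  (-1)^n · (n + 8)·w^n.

Ratio test: |a_{n+1}/a_n| = ((n+1) + 8)/(n + 8) → 1 as n → ∞.
Convergence for |w| < 1, so R = 1.
Check w = 1: the terms have absolute value of order n, which does not tend to 0, so the series diverges by the divergence test.
When w = -1, the terms have absolute value of order n, which does not tend to 0, so the series diverges by the divergence test.

(-1, 1)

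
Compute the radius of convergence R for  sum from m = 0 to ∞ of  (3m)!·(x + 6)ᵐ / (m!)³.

R = 1/27

By the ratio test, |a_{m+1}/a_m| = (3m+1)·(3m+2)·(3m+3)/(m+1)³ → 27.
The series converges when 27 · |x + 6| < 1, giving R = 1/27.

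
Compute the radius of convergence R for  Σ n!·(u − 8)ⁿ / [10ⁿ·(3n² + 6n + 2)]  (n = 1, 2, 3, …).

By the ratio test, |a_{n+1}/a_n| = (n+1) · 1/10 · (3n² + 6n + 2)/(3(n+1)² + 6(n+1) + 2) → ∞.
Since the ratio → ∞, the series diverges for every u ≠ 8, and R = 0.

R = 0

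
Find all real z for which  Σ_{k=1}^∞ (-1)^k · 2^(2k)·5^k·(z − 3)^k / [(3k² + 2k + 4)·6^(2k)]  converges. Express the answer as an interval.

[6/5, 24/5]

The ratio of consecutive coefficients is [(3k² + 2k + 4)/(3(k+1)² + 2(k+1) + 4)] · 4·5/36 → 5/9.
Convergence for |z − 3| · 5/9 < 1, i.e. |z − 3| < 9/5. So R = 9/5.
At z = 24/5: the terms are on the order of 1/k², so the series converges absolutely by comparison with the p-series (p = 2 > 1).
At z = 6/5: the series is dominated by a constant times Σ 1/k², which converges (p = 2 > 1).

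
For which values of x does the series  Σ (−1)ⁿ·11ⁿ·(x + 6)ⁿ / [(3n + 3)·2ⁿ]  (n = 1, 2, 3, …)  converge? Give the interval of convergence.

The ratio of consecutive coefficients is [(3n + 3)/(3(n+1) + 3)] · 11/2 → 11/2.
Convergence for |x + 6| · 11/2 < 1, i.e. |x + 6| < 2/11. So R = 2/11.
At x = -64/11: an alternating series whose terms decrease to 0 in absolute value, so it converges by the Leibniz criterion.
Check x = -68/11: the terms are asymptotic to a nonzero constant times 1/n, so the series diverges by limit comparison with Σ 1/n.

(-68/11, -64/11]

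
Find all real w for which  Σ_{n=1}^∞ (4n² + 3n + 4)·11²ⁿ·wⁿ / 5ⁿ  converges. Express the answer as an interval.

Ratio test: |a_{n+1}/a_n| = [(4(n+1)² + 3(n+1) + 4)/(4n² + 3n + 4)] · 121/5 → 121/5 as n → ∞.
The series converges when 121/5 · |w| < 1, giving R = 5/121.
When w = 5/121, the terms do not tend to 0, so the series diverges.
Check w = -5/121: the terms have absolute value of order n², which does not tend to 0, so the series diverges by the divergence test.

(-5/121, 5/121)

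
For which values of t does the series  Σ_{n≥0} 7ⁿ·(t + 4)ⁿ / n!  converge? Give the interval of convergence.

(−∞, ∞)

Ratio test: |a_{n+1}/a_n| = 7 · 1/(n+1) → 0 as n → ∞.
Since the limit is 0 < 1 for every t, the series converges on all of ℝ and R = ∞.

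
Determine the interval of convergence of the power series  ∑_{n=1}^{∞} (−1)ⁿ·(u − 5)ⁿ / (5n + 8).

(4, 6]

Ratio test: |a_{n+1}/a_n| = (5n + 8)/(5(n+1) + 8) → 1 as n → ∞.
So the series converges when |u − 5| < 1 and diverges when |u − 5| > 1; R = 1.
At u = 6: the terms alternate in sign and decrease monotonically to 0 in absolute value (size ~ c/n), so the alternating series test gives convergence.
At u = 4: the terms behave like c/n; limit comparison with the harmonic series gives divergence.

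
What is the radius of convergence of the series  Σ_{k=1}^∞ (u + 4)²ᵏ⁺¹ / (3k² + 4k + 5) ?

The ratio of consecutive coefficients is (3k² + 4k + 5)/(3(k+1)² + 4(k+1) + 5) → 1.
Successive powers of (u + 4) differ by 2, so the series converges when |u + 4|² · 1 < 1, i.e. |u + 4| < √(1) = 1. So R = 1.

R = 1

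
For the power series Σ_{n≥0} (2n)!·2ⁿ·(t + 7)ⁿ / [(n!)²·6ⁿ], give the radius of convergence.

R = 3/4

Apply the ratio test: |a_{n+1}| / |a_n| = (2n+1)·(2n+2)/(n+1)² · 2/6, which tends to 4/3 as n → ∞.
Hence the series converges for |t + 7| < 1/(4/3) = 3/4, so the radius of convergence is 3/4.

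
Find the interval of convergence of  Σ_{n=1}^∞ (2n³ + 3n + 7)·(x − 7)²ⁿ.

(6, 8)

Ratio test: |a_{n+1}/a_n| = (2(n+1)³ + 3(n+1) + 7)/(2n³ + 3n + 7) → 1 as n → ∞.
Successive powers of (x − 7) differ by 2, so the series converges when |x − 7|² · 1 < 1, i.e. |x − 7| < √(1) = 1. So R = 1.
When x = 8, the terms do not tend to 0, so the series diverges.
Endpoint x = 6: the terms do not tend to 0, so the series diverges.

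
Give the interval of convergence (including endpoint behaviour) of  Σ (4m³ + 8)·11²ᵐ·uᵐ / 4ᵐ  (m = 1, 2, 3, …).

(-4/121, 4/121)

Apply the ratio test: |a_{m+1}| / |a_m| = [(4(m+1)³ + 8)/(4m³ + 8)] · 121/4, which tends to 121/4 as m → ∞.
Thus R = 1/(121/4) = 4/121.
Endpoint u = 4/121: the m-th term does not approach 0; divergence by the term test.
Endpoint u = -4/121: the terms do not tend to 0, so the series diverges.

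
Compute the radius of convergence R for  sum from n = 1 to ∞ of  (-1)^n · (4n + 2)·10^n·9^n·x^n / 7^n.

Apply the ratio test: |a_{n+1}| / |a_n| = [(4(n+1) + 2)/(4n + 2)] · 10·9/7, which tends to 90/7 as n → ∞.
The series converges when 90/7 · |x| < 1, giving R = 7/90.

R = 7/90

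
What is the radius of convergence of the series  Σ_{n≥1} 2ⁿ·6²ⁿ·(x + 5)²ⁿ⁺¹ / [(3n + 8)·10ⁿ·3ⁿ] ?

Apply the ratio test: |a_{n+1}| / |a_n| = [(3n + 8)/(3(n+1) + 8)] · 2·36/(10·3), which tends to 12/5 as n → ∞.
Since the exponent of (x + 5) increases by 2 each term, convergence requires |x + 5|² < 5/12, hence R = √15/6.

R = √15/6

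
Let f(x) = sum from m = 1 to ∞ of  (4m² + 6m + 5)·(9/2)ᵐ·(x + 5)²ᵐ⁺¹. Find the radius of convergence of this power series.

R = √2/3

The ratio of consecutive coefficients is [(4(m+1)² + 6(m+1) + 5)/(4m² + 6m + 5)] · 9/2 → 9/2.
Successive powers of (x + 5) differ by 2, so the series converges when |x + 5|² · 9/2 < 1, i.e. |x + 5| < √(2/9). So R = √2/3.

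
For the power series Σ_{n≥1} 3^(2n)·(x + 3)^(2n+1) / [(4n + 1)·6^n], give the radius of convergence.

By the ratio test, |a_{n+1}/a_n| = [(4n + 1)/(4(n+1) + 1)] · 9/6 → 3/2.
Writing y = (x + 3)², the series in y has radius 2/3, so |x + 3| < √(2/3) and R = √6/3.

R = √6/3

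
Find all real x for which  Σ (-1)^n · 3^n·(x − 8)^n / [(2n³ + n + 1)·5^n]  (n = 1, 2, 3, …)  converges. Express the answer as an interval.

[19/3, 29/3]

By the ratio test, |a_{n+1}/a_n| = [(2n³ + n + 1)/(2(n+1)³ + (n+1) + 1)] · 3/5 → 3/5.
Hence the series converges for |x − 8| < 1/(3/5) = 5/3, so the radius of convergence is 5/3.
Check x = 29/3: the terms are on the order of 1/n³, so the series converges absolutely by comparison with the p-series (p = 3 > 1).
When x = 19/3, the series is dominated by a constant times Σ 1/n³, which converges (p = 3 > 1).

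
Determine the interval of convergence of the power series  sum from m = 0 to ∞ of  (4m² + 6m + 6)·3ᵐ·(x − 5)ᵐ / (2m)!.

(−∞, ∞)

Apply the ratio test: |a_{m+1}| / |a_m| = (4(m+1)² + 6(m+1) + 6)/(4m² + 6m + 6) · 3 · 1/[(2m+1)·(2m+2)], which tends to 0 as m → ∞.
Since the limit is 0 < 1 for every x, the series converges on all of ℝ and R = ∞.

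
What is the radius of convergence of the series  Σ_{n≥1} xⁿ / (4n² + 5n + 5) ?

By the ratio test, |a_{n+1}/a_n| = (4n² + 5n + 5)/(4(n+1)² + 5(n+1) + 5) → 1.
Hence R = 1.

R = 1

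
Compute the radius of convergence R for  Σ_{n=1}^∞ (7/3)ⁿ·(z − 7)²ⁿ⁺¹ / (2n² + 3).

R = √21/7

Ratio test: |a_{n+1}/a_n| = [(2n² + 3)/(2(n+1)² + 3)] · 7/3 → 7/3 as n → ∞.
Since the exponent of (z − 7) increases by 2 each term, convergence requires |z − 7|² < 3/7, hence R = √21/7.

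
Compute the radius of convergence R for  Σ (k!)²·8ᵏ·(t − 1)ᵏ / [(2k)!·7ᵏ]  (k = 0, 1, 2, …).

Apply the ratio test: |a_{k+1}| / |a_k| = (k+1)²/[(2k+1)·(2k+2)] · 8/7, which tends to 2/7 as k → ∞.
Hence the series converges for |t − 1| < 1/(2/7) = 7/2, so the radius of convergence is 7/2.

R = 7/2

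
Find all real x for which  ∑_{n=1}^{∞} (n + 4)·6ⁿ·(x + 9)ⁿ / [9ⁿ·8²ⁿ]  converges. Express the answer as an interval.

By the ratio test, |a_{n+1}/a_n| = [((n+1) + 4)/(n + 4)] · 6/(9·64) → 1/96.
Convergence for |x + 9| · 1/96 < 1, i.e. |x + 9| < 96. So R = 96.
Check x = 87: the n-th term does not approach 0; divergence by the term test.
When x = -105, the terms do not tend to 0, so the series diverges.

(-105, 87)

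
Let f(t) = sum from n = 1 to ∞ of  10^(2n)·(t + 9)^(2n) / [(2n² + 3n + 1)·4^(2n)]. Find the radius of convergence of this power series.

R = 2/5

The ratio of consecutive coefficients is [(2n² + 3n + 1)/(2(n+1)² + 3(n+1) + 1)] · 100/16 → 25/4.
Successive powers of (t + 9) differ by 2, so the series converges when |t + 9|² · 25/4 < 1, i.e. |t + 9| < √(4/25) = 2/5. So R = 2/5.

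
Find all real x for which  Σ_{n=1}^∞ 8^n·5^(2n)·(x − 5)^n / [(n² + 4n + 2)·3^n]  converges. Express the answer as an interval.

The ratio of consecutive coefficients is [(n² + 4n + 2)/((n+1)² + 4(n+1) + 2)] · 8·25/3 → 200/3.
Thus R = 1/(200/3) = 3/200.
Check x = 1003/200: the series is dominated by a constant times Σ 1/n², which converges (p = 2 > 1).
Check x = 997/200: the series is dominated by a constant times Σ 1/n², which converges (p = 2 > 1).

[997/200, 1003/200]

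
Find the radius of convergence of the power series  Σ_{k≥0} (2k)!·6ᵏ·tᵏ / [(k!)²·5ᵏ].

The ratio of consecutive coefficients is (2k+1)·(2k+2)/(k+1)² · 6/5 → 24/5.
Hence the series converges for |t| < 1/(24/5) = 5/24, so the radius of convergence is 5/24.

R = 5/24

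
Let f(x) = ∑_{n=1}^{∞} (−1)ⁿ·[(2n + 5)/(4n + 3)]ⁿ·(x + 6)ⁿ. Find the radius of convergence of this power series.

R = 2

Root test: |a_n|^(1/n) = (2n + 5)/(4n + 3) → 1/2.
Convergence for |x + 6| · 1/2 < 1, i.e. |x + 6| < 2. So R = 2.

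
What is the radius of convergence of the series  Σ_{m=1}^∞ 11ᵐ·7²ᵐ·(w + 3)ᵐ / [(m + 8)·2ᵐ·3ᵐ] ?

Apply the ratio test: |a_{m+1}| / |a_m| = [(m + 8)/((m+1) + 8)] · 11·49/(2·3), which tends to 539/6 as m → ∞.
Hence the series converges for |w + 3| < 1/(539/6) = 6/539, so the radius of convergence is 6/539.

R = 6/539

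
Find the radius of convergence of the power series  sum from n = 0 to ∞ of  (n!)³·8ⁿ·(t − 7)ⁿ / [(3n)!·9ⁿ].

By the ratio test, |a_{n+1}/a_n| = (n+1)³/[(3n+1)·(3n+2)·(3n+3)] · 8/9 → 8/243.
The series converges when 8/243 · |t − 7| < 1, giving R = 243/8.

R = 243/8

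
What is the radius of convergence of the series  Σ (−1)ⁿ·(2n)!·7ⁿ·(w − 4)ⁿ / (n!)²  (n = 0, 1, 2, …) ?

R = 1/28

By the ratio test, |a_{n+1}/a_n| = (2n+1)·(2n+2)/(n+1)² · 7 → 28.
Convergence for |w − 4| · 28 < 1, i.e. |w − 4| < 1/28. So R = 1/28.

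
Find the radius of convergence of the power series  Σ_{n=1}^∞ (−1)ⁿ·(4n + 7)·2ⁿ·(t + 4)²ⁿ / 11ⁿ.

Apply the ratio test: |a_{n+1}| / |a_n| = [(4(n+1) + 7)/(4n + 7)] · 2/11, which tends to 2/11 as n → ∞.
Writing y = (t + 4)², the series in y has radius 11/2, so |t + 4| < √(11/2) and R = √22/2.

R = √22/2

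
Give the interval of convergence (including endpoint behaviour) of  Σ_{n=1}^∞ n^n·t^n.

{0}

By the Cauchy root test, |a_n|^(1/n) = n → ∞.
The root grows without bound, so R = 0 (convergence only at t = 0).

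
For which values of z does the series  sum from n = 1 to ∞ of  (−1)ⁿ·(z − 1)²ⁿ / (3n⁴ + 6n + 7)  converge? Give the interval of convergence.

[0, 2]

Ratio test: |a_{n+1}/a_n| = (3n⁴ + 6n + 7)/(3(n+1)⁴ + 6(n+1) + 7) → 1 as n → ∞.
Writing y = (z − 1)², the series in y has radius 1, so |z − 1| < √(1) = 1 and R = 1.
Endpoint z = 2: absolute convergence follows by limit comparison with Σ 1/n⁴.
At z = 0: the terms are on the order of 1/n⁴, so the series converges absolutely by comparison with the p-series (p = 4 > 1).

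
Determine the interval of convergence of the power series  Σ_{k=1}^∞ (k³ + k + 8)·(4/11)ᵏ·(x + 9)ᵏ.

(-47/4, -25/4)

The ratio of consecutive coefficients is [((k+1)³ + (k+1) + 8)/(k³ + k + 8)] · 4/11 → 4/11.
Thus R = 1/(4/11) = 11/4.
When x = -25/4, the terms do not tend to 0, so the series diverges.
At x = -47/4: the terms have absolute value of order k³, which does not tend to 0, so the series diverges by the divergence test.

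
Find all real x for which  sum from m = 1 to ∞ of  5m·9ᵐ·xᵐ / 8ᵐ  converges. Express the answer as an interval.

(-8/9, 8/9)

Ratio test: |a_{m+1}/a_m| = [5(m+1)/5m] · 9/8 → 9/8 as m → ∞.
Hence the series converges for |x| < 1/(9/8) = 8/9, so the radius of convergence is 8/9.
Check x = 8/9: the m-th term does not approach 0; divergence by the term test.
Endpoint x = -8/9: the terms do not tend to 0, so the series diverges.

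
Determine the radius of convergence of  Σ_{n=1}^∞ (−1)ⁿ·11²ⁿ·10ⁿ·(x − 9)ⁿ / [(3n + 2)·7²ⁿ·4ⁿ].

The ratio of consecutive coefficients is [(3n + 2)/(3(n+1) + 2)] · 121·10/(49·4) → 605/98.
Hence the series converges for |x − 9| < 1/(605/98) = 98/605, so the radius of convergence is 98/605.

R = 98/605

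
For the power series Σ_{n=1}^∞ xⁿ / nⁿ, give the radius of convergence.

By the Cauchy root test, |a_n|^(1/n) = 1/n → 0.
Since the n-th root of |a_n| tends to 0, the series converges for all real x; R = ∞.

R = ∞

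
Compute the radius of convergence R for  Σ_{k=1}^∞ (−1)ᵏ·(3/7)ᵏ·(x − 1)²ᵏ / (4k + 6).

R = √21/3

Apply the ratio test: |a_{k+1}| / |a_k| = [(4k + 6)/(4(k+1) + 6)] · 3/7, which tends to 3/7 as k → ∞.
Writing y = (x − 1)², the series in y has radius 7/3, so |x − 1| < √(7/3) and R = √21/3.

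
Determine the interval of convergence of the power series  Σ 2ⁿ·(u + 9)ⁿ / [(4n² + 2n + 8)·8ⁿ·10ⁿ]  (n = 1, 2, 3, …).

[-49, 31]

By the ratio test, |a_{n+1}/a_n| = [(4n² + 2n + 8)/(4(n+1)² + 2(n+1) + 8)] · 2/(8·10) → 1/40.
Convergence for |u + 9| · 1/40 < 1, i.e. |u + 9| < 40. So R = 40.
At u = 31: absolute convergence follows by limit comparison with Σ 1/n².
Endpoint u = -49: the series is dominated by a constant times Σ 1/n², which converges (p = 2 > 1).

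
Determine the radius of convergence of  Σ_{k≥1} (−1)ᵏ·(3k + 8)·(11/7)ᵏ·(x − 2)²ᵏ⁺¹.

Apply the ratio test: |a_{k+1}| / |a_k| = [(3(k+1) + 8)/(3k + 8)] · 11/7, which tends to 11/7 as k → ∞.
Writing y = (x − 2)², the series in y has radius 7/11, so |x − 2| < √(7/11) and R = √77/11.

R = √77/11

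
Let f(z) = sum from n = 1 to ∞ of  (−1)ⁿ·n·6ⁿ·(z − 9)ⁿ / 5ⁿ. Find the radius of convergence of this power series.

R = 5/6

By the ratio test, |a_{n+1}/a_n| = [(n+1)/n] · 6/5 → 6/5.
Hence the series converges for |z − 9| < 1/(6/5) = 5/6, so the radius of convergence is 5/6.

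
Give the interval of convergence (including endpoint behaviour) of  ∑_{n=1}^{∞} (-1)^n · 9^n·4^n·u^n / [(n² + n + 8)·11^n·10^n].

Apply the ratio test: |a_{n+1}| / |a_n| = [(n² + n + 8)/((n+1)² + (n+1) + 8)] · 9·4/(11·10), which tends to 18/55 as n → ∞.
Convergence for |u| · 18/55 < 1, i.e. |u| < 55/18. So R = 55/18.
When u = 55/18, absolute convergence follows by limit comparison with Σ 1/n².
Endpoint u = -55/18: the series is dominated by a constant times Σ 1/n², which converges (p = 2 > 1).

[-55/18, 55/18]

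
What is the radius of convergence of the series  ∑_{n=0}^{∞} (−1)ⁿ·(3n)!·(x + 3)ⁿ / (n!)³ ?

By the ratio test, |a_{n+1}/a_n| = (3n+1)·(3n+2)·(3n+3)/(n+1)³ → 27.
The series converges when 27 · |x + 3| < 1, giving R = 1/27.

R = 1/27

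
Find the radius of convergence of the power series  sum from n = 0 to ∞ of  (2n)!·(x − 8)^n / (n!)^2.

R = 1/4

The ratio of consecutive coefficients is (2n+1)·(2n+2)/(n+1)² → 4.
The series converges when 4 · |x − 8| < 1, giving R = 1/4.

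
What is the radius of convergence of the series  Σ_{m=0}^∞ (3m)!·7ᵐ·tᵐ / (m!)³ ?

R = 1/189

By the ratio test, |a_{m+1}/a_m| = (3m+1)·(3m+2)·(3m+3)/(m+1)³ · 7 → 189.
Convergence for |t| · 189 < 1, i.e. |t| < 1/189. So R = 1/189.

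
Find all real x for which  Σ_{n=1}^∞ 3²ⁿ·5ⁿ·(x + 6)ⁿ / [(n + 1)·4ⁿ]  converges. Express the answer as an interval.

[-274/45, -266/45)

The ratio of consecutive coefficients is [(n + 1)/((n+1) + 1)] · 9·5/4 → 45/4.
Hence the series converges for |x + 6| < 1/(45/4) = 4/45, so the radius of convergence is 4/45.
Check x = -266/45: comparison with the harmonic series Σ 1/n shows the series diverges.
Endpoint x = -274/45: the terms alternate in sign and decrease monotonically to 0 in absolute value (size ~ c/n), so the alternating series test gives convergence.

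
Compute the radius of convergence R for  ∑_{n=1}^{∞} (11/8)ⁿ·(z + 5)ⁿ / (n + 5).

R = 8/11

Ratio test: |a_{n+1}/a_n| = [(n + 5)/((n+1) + 5)] · 11/8 → 11/8 as n → ∞.
Convergence for |z + 5| · 11/8 < 1, i.e. |z + 5| < 8/11. So R = 8/11.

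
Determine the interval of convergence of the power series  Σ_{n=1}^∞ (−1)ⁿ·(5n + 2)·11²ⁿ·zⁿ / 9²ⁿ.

(-81/121, 81/121)

Ratio test: |a_{n+1}/a_n| = [(5(n+1) + 2)/(5n + 2)] · 121/81 → 121/81 as n → ∞.
Convergence for |z| · 121/81 < 1, i.e. |z| < 81/121. So R = 81/121.
At z = 81/121: the n-th term does not approach 0; divergence by the term test.
Check z = -81/121: the terms do not tend to 0, so the series diverges.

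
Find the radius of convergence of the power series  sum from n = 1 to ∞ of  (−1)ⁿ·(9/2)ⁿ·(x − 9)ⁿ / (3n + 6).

The ratio of consecutive coefficients is [(3n + 6)/(3(n+1) + 6)] · 9/2 → 9/2.
Hence the series converges for |x − 9| < 1/(9/2) = 2/9, so the radius of convergence is 2/9.

R = 2/9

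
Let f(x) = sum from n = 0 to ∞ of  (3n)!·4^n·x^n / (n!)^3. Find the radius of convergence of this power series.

Ratio test: |a_{n+1}/a_n| = (3n+1)·(3n+2)·(3n+3)/(n+1)³ · 4 → 108 as n → ∞.
The series converges when 108 · |x| < 1, giving R = 1/108.

R = 1/108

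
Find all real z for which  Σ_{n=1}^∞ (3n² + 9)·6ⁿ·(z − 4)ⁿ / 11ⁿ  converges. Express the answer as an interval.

(13/6, 35/6)

Ratio test: |a_{n+1}/a_n| = [(3(n+1)² + 9)/(3n² + 9)] · 6/11 → 6/11 as n → ∞.
Hence the series converges for |z − 4| < 1/(6/11) = 11/6, so the radius of convergence is 11/6.
At z = 35/6: the n-th term does not approach 0; divergence by the term test.
Check z = 13/6: the terms do not tend to 0, so the series diverges.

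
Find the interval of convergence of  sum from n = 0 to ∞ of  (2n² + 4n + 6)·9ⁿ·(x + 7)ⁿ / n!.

(−∞, ∞)

Ratio test: |a_{n+1}/a_n| = (2(n+1)² + 4(n+1) + 6)/(2n² + 4n + 6) · 9 · 1/(n+1) → 0 as n → ∞.
Since the limit is 0 < 1 for every x, the series converges on all of ℝ and R = ∞.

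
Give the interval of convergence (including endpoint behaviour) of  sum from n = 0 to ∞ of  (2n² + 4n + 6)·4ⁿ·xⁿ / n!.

(−∞, ∞)

By the ratio test, |a_{n+1}/a_n| = (2(n+1)² + 4(n+1) + 6)/(2n² + 4n + 6) · 4 · 1/(n+1) → 0.
The ratio tends to 0 regardless of x, hence R = ∞.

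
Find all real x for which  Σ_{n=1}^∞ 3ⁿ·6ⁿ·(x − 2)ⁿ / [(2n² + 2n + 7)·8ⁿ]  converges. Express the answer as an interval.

[14/9, 22/9]

The ratio of consecutive coefficients is [(2n² + 2n + 7)/(2(n+1)² + 2(n+1) + 7)] · 3·6/8 → 9/4.
Thus R = 1/(9/4) = 4/9.
Endpoint x = 22/9: the terms are on the order of 1/n², so the series converges absolutely by comparison with the p-series (p = 2 > 1).
When x = 14/9, the terms are on the order of 1/n², so the series converges absolutely by comparison with the p-series (p = 2 > 1).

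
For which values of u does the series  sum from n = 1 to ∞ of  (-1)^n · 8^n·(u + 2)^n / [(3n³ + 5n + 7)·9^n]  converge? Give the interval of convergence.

[-25/8, -7/8]

Ratio test: |a_{n+1}/a_n| = [(3n³ + 5n + 7)/(3(n+1)³ + 5(n+1) + 7)] · 8/9 → 8/9 as n → ∞.
Convergence for |u + 2| · 8/9 < 1, i.e. |u + 2| < 9/8. So R = 9/8.
Check u = -7/8: the terms are on the order of 1/n³, so the series converges absolutely by comparison with the p-series (p = 3 > 1).
At u = -25/8: the terms are on the order of 1/n³, so the series converges absolutely by comparison with the p-series (p = 3 > 1).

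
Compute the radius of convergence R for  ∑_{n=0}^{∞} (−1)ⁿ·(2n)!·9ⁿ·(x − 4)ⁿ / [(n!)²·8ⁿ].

Apply the ratio test: |a_{n+1}| / |a_n| = (2n+1)·(2n+2)/(n+1)² · 9/8, which tends to 9/2 as n → ∞.
Hence the series converges for |x − 4| < 1/(9/2) = 2/9, so the radius of convergence is 2/9.

R = 2/9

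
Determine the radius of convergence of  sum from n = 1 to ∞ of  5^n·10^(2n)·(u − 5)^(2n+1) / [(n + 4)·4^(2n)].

Ratio test: |a_{n+1}/a_n| = [(n + 4)/((n+1) + 4)] · 5·100/16 → 125/4 as n → ∞.
Since the exponent of (u − 5) increases by 2 each term, convergence requires |u − 5|² < 4/125, hence R = 2√5/25.

R = 2√5/25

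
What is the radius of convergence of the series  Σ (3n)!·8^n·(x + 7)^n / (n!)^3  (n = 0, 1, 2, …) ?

By the ratio test, |a_{n+1}/a_n| = (3n+1)·(3n+2)·(3n+3)/(n+1)³ · 8 → 216.
The series converges when 216 · |x + 7| < 1, giving R = 1/216.

R = 1/216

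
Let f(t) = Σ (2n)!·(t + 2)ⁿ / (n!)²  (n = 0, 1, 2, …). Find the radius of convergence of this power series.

By the ratio test, |a_{n+1}/a_n| = (2n+1)·(2n+2)/(n+1)² → 4.
Thus R = 1/(4) = 1/4.

R = 1/4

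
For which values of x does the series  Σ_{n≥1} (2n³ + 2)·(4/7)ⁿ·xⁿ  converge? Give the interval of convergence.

(-7/4, 7/4)

Ratio test: |a_{n+1}/a_n| = [(2(n+1)³ + 2)/(2n³ + 2)] · 4/7 → 4/7 as n → ∞.
Hence the series converges for |x| < 1/(4/7) = 7/4, so the radius of convergence is 7/4.
When x = 7/4, the terms do not tend to 0, so the series diverges.
Check x = -7/4: the terms have absolute value of order n³, which does not tend to 0, so the series diverges by the divergence test.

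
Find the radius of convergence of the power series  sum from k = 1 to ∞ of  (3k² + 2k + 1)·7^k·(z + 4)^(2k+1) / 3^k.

Apply the ratio test: |a_{k+1}| / |a_k| = [(3(k+1)² + 2(k+1) + 1)/(3k² + 2k + 1)] · 7/3, which tends to 7/3 as k → ∞.
Successive powers of (z + 4) differ by 2, so the series converges when |z + 4|² · 7/3 < 1, i.e. |z + 4| < √(3/7). So R = √21/7.

R = √21/7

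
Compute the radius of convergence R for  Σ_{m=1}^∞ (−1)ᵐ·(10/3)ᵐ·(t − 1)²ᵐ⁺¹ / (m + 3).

R = √30/10

By the ratio test, |a_{m+1}/a_m| = [(m + 3)/((m+1) + 3)] · 10/3 → 10/3.
Since the exponent of (t − 1) increases by 2 each term, convergence requires |t − 1|² < 3/10, hence R = √30/10.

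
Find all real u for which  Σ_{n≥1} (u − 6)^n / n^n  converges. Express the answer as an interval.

Applying the root test, |a_n|^(1/n) = 1/n → 0.
The limit is 0 for every u, so R = ∞.

(−∞, ∞)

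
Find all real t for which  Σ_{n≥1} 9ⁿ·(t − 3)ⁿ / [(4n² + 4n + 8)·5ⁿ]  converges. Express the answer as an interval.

Apply the ratio test: |a_{n+1}| / |a_n| = [(4n² + 4n + 8)/(4(n+1)² + 4(n+1) + 8)] · 9/5, which tends to 9/5 as n → ∞.
Thus R = 1/(9/5) = 5/9.
Endpoint t = 32/9: the terms are on the order of 1/n², so the series converges absolutely by comparison with the p-series (p = 2 > 1).
Endpoint t = 22/9: the terms are on the order of 1/n², so the series converges absolutely by comparison with the p-series (p = 2 > 1).

[22/9, 32/9]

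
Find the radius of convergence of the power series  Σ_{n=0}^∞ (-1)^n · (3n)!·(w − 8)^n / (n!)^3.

R = 1/27

The ratio of consecutive coefficients is (3n+1)·(3n+2)·(3n+3)/(n+1)³ → 27.
Convergence for |w − 8| · 27 < 1, i.e. |w − 8| < 1/27. So R = 1/27.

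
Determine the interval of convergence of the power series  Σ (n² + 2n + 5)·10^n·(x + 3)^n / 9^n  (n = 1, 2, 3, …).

(-39/10, -21/10)

By the ratio test, |a_{n+1}/a_n| = [((n+1)² + 2(n+1) + 5)/(n² + 2n + 5)] · 10/9 → 10/9.
Hence the series converges for |x + 3| < 1/(10/9) = 9/10, so the radius of convergence is 9/10.
At x = -21/10: the terms do not tend to 0, so the series diverges.
Check x = -39/10: the n-th term does not approach 0; divergence by the term test.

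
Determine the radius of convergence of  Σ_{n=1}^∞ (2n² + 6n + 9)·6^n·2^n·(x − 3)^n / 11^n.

R = 11/12

The ratio of consecutive coefficients is [(2(n+1)² + 6(n+1) + 9)/(2n² + 6n + 9)] · 6·2/11 → 12/11.
Convergence for |x − 3| · 12/11 < 1, i.e. |x − 3| < 11/12. So R = 11/12.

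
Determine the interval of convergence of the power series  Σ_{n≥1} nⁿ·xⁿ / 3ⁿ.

Root test: |a_n|^(1/n) = n/3 → ∞.
Since the n-th root of |a_n| is unbounded, the series converges only at x = 0; R = 0.

{0}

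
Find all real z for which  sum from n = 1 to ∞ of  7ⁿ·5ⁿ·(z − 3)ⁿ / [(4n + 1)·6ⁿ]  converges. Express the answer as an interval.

[99/35, 111/35)

By the ratio test, |a_{n+1}/a_n| = [(4n + 1)/(4(n+1) + 1)] · 7·5/6 → 35/6.
The series converges when 35/6 · |z − 3| < 1, giving R = 6/35.
Check z = 111/35: the terms are asymptotic to a nonzero constant times 1/n, so the series diverges by limit comparison with Σ 1/n.
Check z = 99/35: convergence follows from the alternating series test (terms decrease monotonically to 0).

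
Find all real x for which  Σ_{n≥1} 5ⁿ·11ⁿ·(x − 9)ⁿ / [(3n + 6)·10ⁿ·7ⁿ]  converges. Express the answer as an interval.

[85/11, 113/11)

Ratio test: |a_{n+1}/a_n| = [(3n + 6)/(3(n+1) + 6)] · 5·11/(10·7) → 11/14 as n → ∞.
Convergence for |x − 9| · 11/14 < 1, i.e. |x − 9| < 14/11. So R = 14/11.
When x = 113/11, the terms are asymptotic to a nonzero constant times 1/n, so the series diverges by limit comparison with Σ 1/n.
Endpoint x = 85/11: convergence follows from the alternating series test (terms decrease monotonically to 0).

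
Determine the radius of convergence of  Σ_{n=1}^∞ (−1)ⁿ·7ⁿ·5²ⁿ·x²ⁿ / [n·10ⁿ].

R = √70/35

By the ratio test, |a_{n+1}/a_n| = [n/(n+1)] · 7·25/10 → 35/2.
Successive powers of x differ by 2, so the series converges when |x|² · 35/2 < 1, i.e. |x| < √(2/35). So R = √70/35.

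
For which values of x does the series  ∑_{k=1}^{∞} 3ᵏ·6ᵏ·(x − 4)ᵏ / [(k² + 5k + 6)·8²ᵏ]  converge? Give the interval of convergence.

[4/9, 68/9]

Apply the ratio test: |a_{k+1}| / |a_k| = [(k² + 5k + 6)/((k+1)² + 5(k+1) + 6)] · 3·6/64, which tends to 9/32 as k → ∞.
Thus R = 1/(9/32) = 32/9.
Endpoint x = 68/9: the terms are on the order of 1/k², so the series converges absolutely by comparison with the p-series (p = 2 > 1).
Check x = 4/9: the series is dominated by a constant times Σ 1/k², which converges (p = 2 > 1).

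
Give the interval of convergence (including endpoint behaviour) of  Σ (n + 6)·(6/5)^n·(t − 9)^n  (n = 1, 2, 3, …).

(49/6, 59/6)

Apply the ratio test: |a_{n+1}| / |a_n| = [((n+1) + 6)/(n + 6)] · 6/5, which tends to 6/5 as n → ∞.
The series converges when 6/5 · |t − 9| < 1, giving R = 5/6.
Endpoint t = 59/6: the terms do not tend to 0, so the series diverges.
At t = 49/6: the terms do not tend to 0, so the series diverges.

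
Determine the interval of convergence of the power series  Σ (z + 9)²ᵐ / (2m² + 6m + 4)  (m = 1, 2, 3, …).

[-10, -8]

By the ratio test, |a_{m+1}/a_m| = (2m² + 6m + 4)/(2(m+1)² + 6(m+1) + 4) → 1.
Writing y = (z + 9)², the series in y has radius 1, so |z + 9| < √(1) = 1 and R = 1.
At z = -8: the terms are on the order of 1/m², so the series converges absolutely by comparison with the p-series (p = 2 > 1).
At z = -10: the series is dominated by a constant times Σ 1/m², which converges (p = 2 > 1).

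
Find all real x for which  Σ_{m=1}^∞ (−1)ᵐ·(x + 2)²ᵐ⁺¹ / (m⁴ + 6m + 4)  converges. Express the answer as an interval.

[-3, -1]

By the ratio test, |a_{m+1}/a_m| = (m⁴ + 6m + 4)/((m+1)⁴ + 6(m+1) + 4) → 1.
Since the exponent of (x + 2) increases by 2 each term, convergence requires |x + 2|² < 1, hence R = 1.
When x = -1, absolute convergence follows by limit comparison with Σ 1/m⁴.
Endpoint x = -3: the series is dominated by a constant times Σ 1/m⁴, which converges (p = 4 > 1).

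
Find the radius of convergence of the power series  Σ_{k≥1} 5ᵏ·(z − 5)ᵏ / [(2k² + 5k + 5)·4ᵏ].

Apply the ratio test: |a_{k+1}| / |a_k| = [(2k² + 5k + 5)/(2(k+1)² + 5(k+1) + 5)] · 5/4, which tends to 5/4 as k → ∞.
Thus R = 1/(5/4) = 4/5.

R = 4/5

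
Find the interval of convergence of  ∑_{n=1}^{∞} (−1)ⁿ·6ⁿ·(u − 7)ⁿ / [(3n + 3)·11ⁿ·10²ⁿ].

(-529/3, 571/3]

By the ratio test, |a_{n+1}/a_n| = [(3n + 3)/(3(n+1) + 3)] · 6/(11·100) → 3/550.
Hence the series converges for |u − 7| < 1/(3/550) = 550/3, so the radius of convergence is 550/3.
When u = 571/3, convergence follows from the alternating series test (terms decrease monotonically to 0).
When u = -529/3, the terms behave like c/n; limit comparison with the harmonic series gives divergence.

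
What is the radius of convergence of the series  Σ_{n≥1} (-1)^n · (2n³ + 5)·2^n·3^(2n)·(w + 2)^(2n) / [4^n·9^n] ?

R = √2

The ratio of consecutive coefficients is [(2(n+1)³ + 5)/(2n³ + 5)] · 2·9/(4·9) → 1/2.
Since the exponent of (w + 2) increases by 2 each term, convergence requires |w + 2|² < 2, hence R = √2.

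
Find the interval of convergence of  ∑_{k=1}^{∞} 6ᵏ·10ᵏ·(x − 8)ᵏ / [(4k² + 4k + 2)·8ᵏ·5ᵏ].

[22/3, 26/3]

The ratio of consecutive coefficients is [(4k² + 4k + 2)/(4(k+1)² + 4(k+1) + 2)] · 6·10/(8·5) → 3/2.
Convergence for |x − 8| · 3/2 < 1, i.e. |x − 8| < 2/3. So R = 2/3.
At x = 26/3: absolute convergence follows by limit comparison with Σ 1/k².
Check x = 22/3: the series is dominated by a constant times Σ 1/k², which converges (p = 2 > 1).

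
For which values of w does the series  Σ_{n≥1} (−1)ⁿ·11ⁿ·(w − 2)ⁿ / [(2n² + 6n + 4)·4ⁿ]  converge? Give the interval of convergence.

Ratio test: |a_{n+1}/a_n| = [(2n² + 6n + 4)/(2(n+1)² + 6(n+1) + 4)] · 11/4 → 11/4 as n → ∞.
The series converges when 11/4 · |w − 2| < 1, giving R = 4/11.
Check w = 26/11: the terms are on the order of 1/n², so the series converges absolutely by comparison with the p-series (p = 2 > 1).
At w = 18/11: the terms are on the order of 1/n², so the series converges absolutely by comparison with the p-series (p = 2 > 1).

[18/11, 26/11]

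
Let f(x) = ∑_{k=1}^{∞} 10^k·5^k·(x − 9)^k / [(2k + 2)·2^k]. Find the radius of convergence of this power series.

R = 1/25

Ratio test: |a_{k+1}/a_k| = [(2k + 2)/(2(k+1) + 2)] · 10·5/2 → 25 as k → ∞.
The series converges when 25 · |x − 9| < 1, giving R = 1/25.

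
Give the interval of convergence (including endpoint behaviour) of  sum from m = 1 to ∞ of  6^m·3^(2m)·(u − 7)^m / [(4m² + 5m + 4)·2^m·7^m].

By the ratio test, |a_{m+1}/a_m| = [(4m² + 5m + 4)/(4(m+1)² + 5(m+1) + 4)] · 6·9/(2·7) → 27/7.
Hence the series converges for |u − 7| < 1/(27/7) = 7/27, so the radius of convergence is 7/27.
Endpoint u = 196/27: the series is dominated by a constant times Σ 1/m², which converges (p = 2 > 1).
At u = 182/27: the terms are on the order of 1/m², so the series converges absolutely by comparison with the p-series (p = 2 > 1).

[182/27, 196/27]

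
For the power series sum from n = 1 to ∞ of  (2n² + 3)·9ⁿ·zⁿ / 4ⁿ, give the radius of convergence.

R = 4/9

By the ratio test, |a_{n+1}/a_n| = [(2(n+1)² + 3)/(2n² + 3)] · 9/4 → 9/4.
Thus R = 1/(9/4) = 4/9.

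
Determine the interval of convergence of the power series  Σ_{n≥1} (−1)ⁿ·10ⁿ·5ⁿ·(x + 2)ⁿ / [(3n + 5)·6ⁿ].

Apply the ratio test: |a_{n+1}| / |a_n| = [(3n + 5)/(3(n+1) + 5)] · 10·5/6, which tends to 25/3 as n → ∞.
The series converges when 25/3 · |x + 2| < 1, giving R = 3/25.
When x = -47/25, the terms alternate in sign and decrease monotonically to 0 in absolute value (size ~ c/n), so the alternating series test gives convergence.
Check x = -53/25: comparison with the harmonic series Σ 1/n shows the series diverges.

(-53/25, -47/25]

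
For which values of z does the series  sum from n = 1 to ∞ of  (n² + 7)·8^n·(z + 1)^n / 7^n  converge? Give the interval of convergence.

(-15/8, -1/8)

Ratio test: |a_{n+1}/a_n| = [((n+1)² + 7)/(n² + 7)] · 8/7 → 8/7 as n → ∞.
The series converges when 8/7 · |z + 1| < 1, giving R = 7/8.
Check z = -1/8: the terms have absolute value of order n², which does not tend to 0, so the series diverges by the divergence test.
When z = -15/8, the terms have absolute value of order n², which does not tend to 0, so the series diverges by the divergence test.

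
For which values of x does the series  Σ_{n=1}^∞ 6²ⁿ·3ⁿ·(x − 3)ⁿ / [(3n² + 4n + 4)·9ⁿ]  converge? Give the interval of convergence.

[35/12, 37/12]

Apply the ratio test: |a_{n+1}| / |a_n| = [(3n² + 4n + 4)/(3(n+1)² + 4(n+1) + 4)] · 36·3/9, which tends to 12 as n → ∞.
Hence the series converges for |x − 3| < 1/(12) = 1/12, so the radius of convergence is 1/12.
When x = 37/12, the terms are on the order of 1/n², so the series converges absolutely by comparison with the p-series (p = 2 > 1).
Endpoint x = 35/12: the terms are on the order of 1/n², so the series converges absolutely by comparison with the p-series (p = 2 > 1).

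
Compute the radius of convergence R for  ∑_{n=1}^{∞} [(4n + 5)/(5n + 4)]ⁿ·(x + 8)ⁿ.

By the Cauchy root test, |a_n|^(1/n) = (4n + 5)/(5n + 4) → 4/5.
Convergence for |x + 8| · 4/5 < 1, i.e. |x + 8| < 5/4. So R = 5/4.

R = 5/4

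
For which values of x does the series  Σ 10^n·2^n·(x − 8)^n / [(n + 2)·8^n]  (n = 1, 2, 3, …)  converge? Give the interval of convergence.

The ratio of consecutive coefficients is [(n + 2)/((n+1) + 2)] · 10·2/8 → 5/2.
Thus R = 1/(5/2) = 2/5.
Check x = 42/5: the terms are asymptotic to a nonzero constant times 1/n, so the series diverges by limit comparison with Σ 1/n.
When x = 38/5, the terms alternate in sign and decrease monotonically to 0 in absolute value (size ~ c/n), so the alternating series test gives convergence.

[38/5, 42/5)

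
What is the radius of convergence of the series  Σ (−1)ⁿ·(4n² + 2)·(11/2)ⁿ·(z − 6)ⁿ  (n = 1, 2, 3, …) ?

Ratio test: |a_{n+1}/a_n| = [(4(n+1)² + 2)/(4n² + 2)] · 11/2 → 11/2 as n → ∞.
Convergence for |z − 6| · 11/2 < 1, i.e. |z − 6| < 2/11. So R = 2/11.

R = 2/11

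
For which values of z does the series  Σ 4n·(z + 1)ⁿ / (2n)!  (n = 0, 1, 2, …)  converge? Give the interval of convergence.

The ratio of consecutive coefficients is 4(n+1)/4n · 1/[(2n+1)·(2n+2)] → 0.
The ratio tends to 0 regardless of z, hence R = ∞.

(−∞, ∞)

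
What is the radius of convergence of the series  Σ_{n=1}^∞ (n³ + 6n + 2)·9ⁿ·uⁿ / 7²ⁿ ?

R = 49/9

The ratio of consecutive coefficients is [((n+1)³ + 6(n+1) + 2)/(n³ + 6n + 2)] · 9/49 → 9/49.
Thus R = 1/(9/49) = 49/9.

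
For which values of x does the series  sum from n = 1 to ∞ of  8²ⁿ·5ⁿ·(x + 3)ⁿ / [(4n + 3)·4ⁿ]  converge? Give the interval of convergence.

Apply the ratio test: |a_{n+1}| / |a_n| = [(4n + 3)/(4(n+1) + 3)] · 64·5/4, which tends to 80 as n → ∞.
Convergence for |x + 3| · 80 < 1, i.e. |x + 3| < 1/80. So R = 1/80.
When x = -239/80, comparison with the harmonic series Σ 1/n shows the series diverges.
When x = -241/80, the terms alternate in sign and decrease monotonically to 0 in absolute value (size ~ c/n), so the alternating series test gives convergence.

[-241/80, -239/80)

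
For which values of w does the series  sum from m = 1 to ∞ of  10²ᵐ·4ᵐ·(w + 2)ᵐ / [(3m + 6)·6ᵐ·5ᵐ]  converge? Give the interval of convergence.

By the ratio test, |a_{m+1}/a_m| = [(3m + 6)/(3(m+1) + 6)] · 100·4/(6·5) → 40/3.
Hence the series converges for |w + 2| < 1/(40/3) = 3/40, so the radius of convergence is 3/40.
Check w = -77/40: the terms behave like c/m; limit comparison with the harmonic series gives divergence.
When w = -83/40, the terms alternate in sign and decrease monotonically to 0 in absolute value (size ~ c/m), so the alternating series test gives convergence.

[-83/40, -77/40)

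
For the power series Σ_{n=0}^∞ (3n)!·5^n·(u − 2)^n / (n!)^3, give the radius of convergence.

By the ratio test, |a_{n+1}/a_n| = (3n+1)·(3n+2)·(3n+3)/(n+1)³ · 5 → 135.
Thus R = 1/(135) = 1/135.

R = 1/135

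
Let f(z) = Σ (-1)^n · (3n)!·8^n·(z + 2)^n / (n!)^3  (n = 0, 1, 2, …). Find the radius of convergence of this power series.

Apply the ratio test: |a_{n+1}| / |a_n| = (3n+1)·(3n+2)·(3n+3)/(n+1)³ · 8, which tends to 216 as n → ∞.
The series converges when 216 · |z + 2| < 1, giving R = 1/216.

R = 1/216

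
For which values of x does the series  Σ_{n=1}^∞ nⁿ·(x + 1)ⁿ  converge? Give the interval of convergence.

Root test: |a_n|^(1/n) = n → ∞.
The root grows without bound, so R = 0 (convergence only at x = -1).

{-1}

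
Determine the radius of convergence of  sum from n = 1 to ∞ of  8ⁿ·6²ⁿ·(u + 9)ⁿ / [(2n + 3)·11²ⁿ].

Apply the ratio test: |a_{n+1}| / |a_n| = [(2n + 3)/(2(n+1) + 3)] · 8·36/121, which tends to 288/121 as n → ∞.
The series converges when 288/121 · |u + 9| < 1, giving R = 121/288.

R = 121/288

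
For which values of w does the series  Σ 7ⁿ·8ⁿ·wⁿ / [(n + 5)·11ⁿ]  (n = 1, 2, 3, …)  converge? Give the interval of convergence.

[-11/56, 11/56)

The ratio of consecutive coefficients is [(n + 5)/((n+1) + 5)] · 7·8/11 → 56/11.
Hence the series converges for |w| < 1/(56/11) = 11/56, so the radius of convergence is 11/56.
Endpoint w = 11/56: the terms are asymptotic to a nonzero constant times 1/n, so the series diverges by limit comparison with Σ 1/n.
Endpoint w = -11/56: the terms alternate in sign and decrease monotonically to 0 in absolute value (size ~ c/n), so the alternating series test gives convergence.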